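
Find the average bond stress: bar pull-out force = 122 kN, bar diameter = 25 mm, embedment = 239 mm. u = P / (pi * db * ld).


u = P / (pi * db * ld)
= 122 * 1000 / (pi * 25 * 239)
= 6.499 MPa

6.499


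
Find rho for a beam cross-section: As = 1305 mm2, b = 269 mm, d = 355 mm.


rho = As / (b * d)
= 1305 / (269 * 355)
= 0.0137

0.0137


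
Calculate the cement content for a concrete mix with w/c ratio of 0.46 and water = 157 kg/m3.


Cement = water / (w/c)
= 157 / 0.46
= 341.3 kg/m3

341.3


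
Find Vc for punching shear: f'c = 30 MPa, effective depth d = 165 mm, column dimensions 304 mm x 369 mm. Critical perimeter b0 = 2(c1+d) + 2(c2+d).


b0 = 2*(304 + 165) + 2*(369 + 165) = 2006 mm
Vc = 0.33 * sqrt(30) * 2006 * 165 / 1000
= 598.26 kN

598.26


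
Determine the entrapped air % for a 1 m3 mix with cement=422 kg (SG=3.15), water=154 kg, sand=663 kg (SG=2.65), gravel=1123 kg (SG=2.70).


Vol cement = 422 / (3.15 * 1000) = 0.133968 m3
Vol water = 154 / 1000 = 0.154 m3
Vol sand = 663 / (2.65 * 1000) = 0.250189 m3
Vol gravel = 1123 / (2.70 * 1000) = 0.415926 m3
Total solid + water volume = 0.954083 m3
Air = (1 - 0.954083) * 100 = 4.59%

4.59


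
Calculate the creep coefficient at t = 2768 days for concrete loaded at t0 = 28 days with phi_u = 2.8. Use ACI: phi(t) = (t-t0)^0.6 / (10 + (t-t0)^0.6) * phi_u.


dt = 2768 - 28 = 2740
phi = 2740^0.6 / (10 + 2740^0.6) * 2.8
= 2.577

2.577


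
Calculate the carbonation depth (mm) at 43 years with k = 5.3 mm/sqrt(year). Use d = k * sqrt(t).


depth = k * sqrt(t)
= 5.3 * sqrt(43)
= 34.75 mm

34.75


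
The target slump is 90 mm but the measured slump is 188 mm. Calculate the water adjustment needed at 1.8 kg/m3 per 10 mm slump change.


Difference = 90 - 188 = -98 mm
Water adjustment = -98 * 1.8 / 10 = -17.6 kg/m3

-17.6


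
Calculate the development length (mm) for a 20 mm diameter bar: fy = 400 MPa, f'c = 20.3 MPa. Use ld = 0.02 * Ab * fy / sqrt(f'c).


Ab = pi * 20^2 / 4 = 314.159 mm2
ld = 0.02 * 314.159 * 400 / sqrt(20.3)
= 557.8 mm

557.8


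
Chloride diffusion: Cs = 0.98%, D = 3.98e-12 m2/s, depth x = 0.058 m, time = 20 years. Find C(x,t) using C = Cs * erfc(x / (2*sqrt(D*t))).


t_seconds = 20 * 365.25 * 24 * 3600 = 631152000.0 s
arg = 0.058 / (2 * sqrt(3.98e-12 * 631152000.0))
= 0.5786
erfc(0.5786) = 0.4132
C = 0.98 * 0.4132 = 0.4049%

0.4049


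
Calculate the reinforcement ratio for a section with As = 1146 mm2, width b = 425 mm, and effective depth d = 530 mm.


rho = As / (b * d)
= 1146 / (425 * 530)
= 0.0051

0.0051


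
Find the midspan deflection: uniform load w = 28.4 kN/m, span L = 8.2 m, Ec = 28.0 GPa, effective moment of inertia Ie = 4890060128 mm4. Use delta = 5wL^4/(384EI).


Convert: L = 8.2 m = 8200 mm, Ec = 28.0 GPa = 28000 MPa
delta = 5 * 28.4 * 8200^4 / (384 * 28000 * 4890060128)
= 12.21 mm

12.21


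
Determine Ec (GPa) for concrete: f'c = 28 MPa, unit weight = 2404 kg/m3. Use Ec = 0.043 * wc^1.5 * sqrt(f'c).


Ec = 0.043 * 2404^1.5 * sqrt(28) / 1000
= 26.82 GPa

26.82


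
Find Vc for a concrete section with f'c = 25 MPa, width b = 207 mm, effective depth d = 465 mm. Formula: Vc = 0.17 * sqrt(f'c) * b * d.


Vc = 0.17 * sqrt(25) * 207 * 465 / 1000
= 81.82 kN

81.82


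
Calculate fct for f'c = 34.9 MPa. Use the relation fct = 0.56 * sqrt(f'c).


fct = 0.56 * sqrt(34.9)
= 0.56 * 5.908
= 3.308 MPa

3.308


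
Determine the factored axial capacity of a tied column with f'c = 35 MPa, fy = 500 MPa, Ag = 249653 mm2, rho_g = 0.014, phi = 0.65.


Ast = rho * Ag = 0.014 * 249653 = 3495.142 mm2
phi*Pn = 0.65 * 0.80 * (0.85 * 35 * (249653 - 3495.142) + 500 * 3495.142) / 1000
= 4716.8 kN

4716.8


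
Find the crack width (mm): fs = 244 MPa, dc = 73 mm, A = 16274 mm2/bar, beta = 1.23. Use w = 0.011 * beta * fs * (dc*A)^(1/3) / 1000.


w = 0.011 * beta * fs * (dc * A)^(1/3) / 1000
= 0.011 * 1.23 * 244 * (73 * 16274)^(1/3) / 1000
= 0.35 mm

0.35


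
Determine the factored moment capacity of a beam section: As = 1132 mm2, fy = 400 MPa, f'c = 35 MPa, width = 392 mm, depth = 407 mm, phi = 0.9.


a = As * fy / (0.85 * f'c * b)
= 1132 * 400 / (0.85 * 35 * 392)
= 38.827 mm
Mn = As * fy * (d - a/2) / 10^6
= 175.4992 kN-m
phi*Mn = 0.9 * 175.4992 = 157.95 kN-m

157.95


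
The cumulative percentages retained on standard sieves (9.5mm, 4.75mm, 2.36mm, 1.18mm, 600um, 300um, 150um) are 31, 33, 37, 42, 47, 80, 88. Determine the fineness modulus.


FM = sum(cumulative % retained) / 100
= 358 / 100
= 3.58

3.58


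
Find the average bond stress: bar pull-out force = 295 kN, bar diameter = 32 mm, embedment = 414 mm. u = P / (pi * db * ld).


u = P / (pi * db * ld)
= 295 * 1000 / (pi * 32 * 414)
= 7.088 MPa

7.088


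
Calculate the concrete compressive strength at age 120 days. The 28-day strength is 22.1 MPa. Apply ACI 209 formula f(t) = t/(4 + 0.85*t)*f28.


f(120) = 120 / (4 + 0.85 * 120) * 22.1
= 120 / 106.0 * 22.1
= 25.02 MPa

25.02


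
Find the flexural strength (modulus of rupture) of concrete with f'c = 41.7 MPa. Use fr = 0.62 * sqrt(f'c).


fr = 0.62 * sqrt(41.7)
= 4.004 MPa

4.004


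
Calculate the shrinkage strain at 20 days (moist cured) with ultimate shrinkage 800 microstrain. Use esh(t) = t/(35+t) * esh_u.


esh(20) = 20 / (35 + 20) * 800
= 20 / 55 * 800
= 290.9 microstrain

290.9


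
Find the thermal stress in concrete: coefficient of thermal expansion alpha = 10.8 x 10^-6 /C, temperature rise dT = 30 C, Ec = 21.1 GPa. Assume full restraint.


sigma = alpha * dT * Ec
= 10.8e-6 * 30 * 21.1 * 1000
= 6.836 MPa

6.836


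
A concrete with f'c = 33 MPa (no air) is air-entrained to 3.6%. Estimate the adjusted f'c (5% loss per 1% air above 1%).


Strength loss = (3.6 - 1) * 5 = 13.0%
f'c = 33 * (1 - 13.0/100)
= 28.71 MPa

28.71


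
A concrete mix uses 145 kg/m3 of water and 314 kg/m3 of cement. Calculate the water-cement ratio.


w/c = water / cement
w/c = 145 / 314 = 0.462

0.462


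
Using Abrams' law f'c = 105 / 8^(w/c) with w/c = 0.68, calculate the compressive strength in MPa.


f'c = 105 / 8^0.68
= 105 / 4.112
= 25.53 MPa

25.53


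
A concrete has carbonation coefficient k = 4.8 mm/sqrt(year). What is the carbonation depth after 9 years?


depth = k * sqrt(t)
= 4.8 * sqrt(9)
= 14.4 mm

14.4


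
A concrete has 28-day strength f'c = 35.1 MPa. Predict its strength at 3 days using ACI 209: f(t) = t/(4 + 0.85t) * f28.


f(3) = 3 / (4 + 0.85 * 3) * 35.1
= 3 / 6.55 * 35.1
= 16.08 MPa

16.08


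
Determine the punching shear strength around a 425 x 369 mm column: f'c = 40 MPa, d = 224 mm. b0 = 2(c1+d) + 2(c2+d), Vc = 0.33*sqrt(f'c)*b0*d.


b0 = 2*(425 + 224) + 2*(369 + 224) = 2484 mm
Vc = 0.33 * sqrt(40) * 2484 * 224 / 1000
= 1161.3 kN

1161.3


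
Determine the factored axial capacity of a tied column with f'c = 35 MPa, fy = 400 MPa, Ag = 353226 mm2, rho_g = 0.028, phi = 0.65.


Ast = rho * Ag = 0.028 * 353226 = 9890.328 mm2
phi*Pn = 0.65 * 0.80 * (0.85 * 35 * (353226 - 9890.328) + 400 * 9890.328) / 1000
= 7368.59 kN

7368.59


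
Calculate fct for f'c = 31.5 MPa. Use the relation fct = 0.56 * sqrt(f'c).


fct = 0.56 * sqrt(31.5)
= 0.56 * 5.612
= 3.143 MPa

3.143


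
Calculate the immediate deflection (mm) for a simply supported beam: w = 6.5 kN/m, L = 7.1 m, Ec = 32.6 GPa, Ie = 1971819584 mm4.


Convert: L = 7.1 m = 7100 mm, Ec = 32.6 GPa = 32600 MPa
delta = 5 * 6.5 * 7100^4 / (384 * 32600 * 1971819584)
= 3.35 mm

3.35


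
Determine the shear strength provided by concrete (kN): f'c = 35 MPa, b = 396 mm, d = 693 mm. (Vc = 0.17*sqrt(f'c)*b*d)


Vc = 0.17 * sqrt(35) * 396 * 693 / 1000
= 276.0 kN

276.0


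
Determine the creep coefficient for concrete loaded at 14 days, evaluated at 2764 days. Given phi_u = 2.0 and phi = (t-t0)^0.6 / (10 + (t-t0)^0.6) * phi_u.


dt = 2764 - 14 = 2750
phi = 2750^0.6 / (10 + 2750^0.6) * 2.0
= 1.841

1.841


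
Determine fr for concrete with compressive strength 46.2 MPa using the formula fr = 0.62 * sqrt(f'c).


fr = 0.62 * sqrt(46.2)
= 4.214 MPa

4.214


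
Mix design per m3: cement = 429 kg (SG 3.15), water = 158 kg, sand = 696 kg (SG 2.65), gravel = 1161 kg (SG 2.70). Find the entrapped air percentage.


Vol cement = 429 / (3.15 * 1000) = 0.13619 m3
Vol water = 158 / 1000 = 0.158 m3
Vol sand = 696 / (2.65 * 1000) = 0.262642 m3
Vol gravel = 1161 / (2.70 * 1000) = 0.43 m3
Total solid + water volume = 0.986832 m3
Air = (1 - 0.986832) * 100 = 1.32%

1.32


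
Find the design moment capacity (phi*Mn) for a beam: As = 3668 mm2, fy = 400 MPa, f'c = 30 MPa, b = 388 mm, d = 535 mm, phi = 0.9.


a = As * fy / (0.85 * f'c * b)
= 3668 * 400 / (0.85 * 30 * 388)
= 148.2919 mm
Mn = As * fy * (d - a/2) / 10^6
= 676.1651 kN-m
phi*Mn = 0.9 * 676.1651 = 608.55 kN-m

608.55


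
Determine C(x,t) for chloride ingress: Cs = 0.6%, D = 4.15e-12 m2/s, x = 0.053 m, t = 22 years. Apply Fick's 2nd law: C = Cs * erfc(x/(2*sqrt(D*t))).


t_seconds = 22 * 365.25 * 24 * 3600 = 694267200.0 s
arg = 0.053 / (2 * sqrt(4.15e-12 * 694267200.0))
= 0.4937
erfc(0.4937) = 0.4851
C = 0.6 * 0.4851 = 0.291%

0.291


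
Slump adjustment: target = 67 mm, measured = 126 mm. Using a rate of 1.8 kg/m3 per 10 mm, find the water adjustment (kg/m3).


Difference = 67 - 126 = -59 mm
Water adjustment = -59 * 1.8 / 10 = -10.6 kg/m3

-10.6


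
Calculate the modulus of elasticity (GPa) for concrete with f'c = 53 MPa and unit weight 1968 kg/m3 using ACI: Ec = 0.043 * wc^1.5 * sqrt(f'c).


Ec = 0.043 * 1968^1.5 * sqrt(53) / 1000
= 27.33 GPa

27.33


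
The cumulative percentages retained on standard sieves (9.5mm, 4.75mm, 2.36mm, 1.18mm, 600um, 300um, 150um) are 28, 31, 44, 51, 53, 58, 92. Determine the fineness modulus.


FM = sum(cumulative % retained) / 100
= 357 / 100
= 3.57

3.57


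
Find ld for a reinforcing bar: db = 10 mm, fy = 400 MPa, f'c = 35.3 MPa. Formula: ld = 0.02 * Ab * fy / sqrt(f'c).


Ab = pi * 10^2 / 4 = 78.54 mm2
ld = 0.02 * 78.54 * 400 / sqrt(35.3)
= 105.8 mm

105.8


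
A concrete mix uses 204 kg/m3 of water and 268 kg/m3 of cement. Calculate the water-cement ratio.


w/c = water / cement
w/c = 204 / 268 = 0.761

0.761


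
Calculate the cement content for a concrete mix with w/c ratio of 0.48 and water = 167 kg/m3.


Cement = water / (w/c)
= 167 / 0.48
= 347.9 kg/m3

347.9


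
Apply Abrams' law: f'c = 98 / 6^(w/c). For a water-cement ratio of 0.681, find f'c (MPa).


f'c = 98 / 6^0.681
= 98 / 3.388
= 28.93 MPa

28.93


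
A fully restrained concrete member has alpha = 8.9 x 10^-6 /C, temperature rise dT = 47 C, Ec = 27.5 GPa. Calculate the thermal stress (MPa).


sigma = alpha * dT * Ec
= 8.9e-6 * 47 * 27.5 * 1000
= 11.503 MPa

11.503


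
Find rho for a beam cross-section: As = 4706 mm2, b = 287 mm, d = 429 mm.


rho = As / (b * d)
= 4706 / (287 * 429)
= 0.0382

0.0382


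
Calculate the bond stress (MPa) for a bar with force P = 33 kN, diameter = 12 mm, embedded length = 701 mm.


u = P / (pi * db * ld)
= 33 * 1000 / (pi * 12 * 701)
= 1.249 MPa

1.249


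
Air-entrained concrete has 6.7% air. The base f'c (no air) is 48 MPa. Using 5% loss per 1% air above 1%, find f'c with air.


Strength loss = (6.7 - 1) * 5 = 28.5%
f'c = 48 * (1 - 28.5/100)
= 34.32 MPa

34.32


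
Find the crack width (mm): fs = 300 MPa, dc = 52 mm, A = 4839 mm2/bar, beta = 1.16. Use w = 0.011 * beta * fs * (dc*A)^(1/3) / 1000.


w = 0.011 * beta * fs * (dc * A)^(1/3) / 1000
= 0.011 * 1.16 * 300 * (52 * 4839)^(1/3) / 1000
= 0.242 mm

0.242


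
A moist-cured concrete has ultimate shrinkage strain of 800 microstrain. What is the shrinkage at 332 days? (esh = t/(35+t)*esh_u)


esh(332) = 332 / (35 + 332) * 800
= 332 / 367 * 800
= 723.7 microstrain

723.7


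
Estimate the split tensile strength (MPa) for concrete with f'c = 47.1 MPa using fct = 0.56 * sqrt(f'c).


fct = 0.56 * sqrt(47.1)
= 0.56 * 6.863
= 3.843 MPa

3.843


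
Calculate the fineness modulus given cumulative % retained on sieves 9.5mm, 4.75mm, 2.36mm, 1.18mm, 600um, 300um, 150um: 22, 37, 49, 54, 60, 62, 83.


FM = sum(cumulative % retained) / 100
= 367 / 100
= 3.67

3.67


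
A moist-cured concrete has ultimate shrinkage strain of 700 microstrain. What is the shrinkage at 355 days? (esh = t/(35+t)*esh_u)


esh(355) = 355 / (35 + 355) * 700
= 355 / 390 * 700
= 637.2 microstrain

637.2


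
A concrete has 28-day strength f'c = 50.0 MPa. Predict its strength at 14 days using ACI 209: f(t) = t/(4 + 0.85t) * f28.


f(14) = 14 / (4 + 0.85 * 14) * 50.0
= 14 / 15.9 * 50.0
= 44.03 MPa

44.03


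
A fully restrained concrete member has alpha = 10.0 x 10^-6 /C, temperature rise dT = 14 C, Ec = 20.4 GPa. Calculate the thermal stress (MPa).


sigma = alpha * dT * Ec
= 10.0e-6 * 14 * 20.4 * 1000
= 2.856 MPa

2.856


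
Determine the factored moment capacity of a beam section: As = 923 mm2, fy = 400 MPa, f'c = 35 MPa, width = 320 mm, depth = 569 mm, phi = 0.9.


a = As * fy / (0.85 * f'c * b)
= 923 * 400 / (0.85 * 35 * 320)
= 38.7815 mm
Mn = As * fy * (d - a/2) / 10^6
= 202.9157 kN-m
phi*Mn = 0.9 * 202.9157 = 182.62 kN-m

182.62


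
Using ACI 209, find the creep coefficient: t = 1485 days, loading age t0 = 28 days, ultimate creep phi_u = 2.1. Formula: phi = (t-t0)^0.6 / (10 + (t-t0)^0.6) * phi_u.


dt = 1485 - 28 = 1457
phi = 1457^0.6 / (10 + 1457^0.6) * 2.1
= 1.864

1.864


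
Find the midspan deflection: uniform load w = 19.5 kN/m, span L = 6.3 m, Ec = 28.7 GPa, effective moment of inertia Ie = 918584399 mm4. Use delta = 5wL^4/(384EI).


Convert: L = 6.3 m = 6300 mm, Ec = 28.7 GPa = 28700 MPa
delta = 5 * 19.5 * 6300^4 / (384 * 28700 * 918584399)
= 15.17 mm

15.17


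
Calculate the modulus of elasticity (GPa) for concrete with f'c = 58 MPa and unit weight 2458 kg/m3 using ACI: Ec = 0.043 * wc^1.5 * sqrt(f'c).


Ec = 0.043 * 2458^1.5 * sqrt(58) / 1000
= 39.91 GPa

39.91


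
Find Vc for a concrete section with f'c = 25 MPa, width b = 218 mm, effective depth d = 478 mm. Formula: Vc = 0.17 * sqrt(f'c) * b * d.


Vc = 0.17 * sqrt(25) * 218 * 478 / 1000
= 88.57 kN

88.57


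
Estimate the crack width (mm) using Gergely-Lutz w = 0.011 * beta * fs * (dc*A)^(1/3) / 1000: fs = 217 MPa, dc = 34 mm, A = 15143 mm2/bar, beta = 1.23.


w = 0.011 * beta * fs * (dc * A)^(1/3) / 1000
= 0.011 * 1.23 * 217 * (34 * 15143)^(1/3) / 1000
= 0.235 mm

0.235


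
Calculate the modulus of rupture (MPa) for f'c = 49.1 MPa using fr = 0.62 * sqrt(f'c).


fr = 0.62 * sqrt(49.1)
= 4.344 MPa

4.344


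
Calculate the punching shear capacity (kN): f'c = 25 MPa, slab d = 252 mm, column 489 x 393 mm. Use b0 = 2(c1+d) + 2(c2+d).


b0 = 2*(489 + 252) + 2*(393 + 252) = 2772 mm
Vc = 0.33 * sqrt(25) * 2772 * 252 / 1000
= 1152.6 kN

1152.6


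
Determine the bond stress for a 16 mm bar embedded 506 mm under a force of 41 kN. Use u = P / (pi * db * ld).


u = P / (pi * db * ld)
= 41 * 1000 / (pi * 16 * 506)
= 1.612 MPa

1.612


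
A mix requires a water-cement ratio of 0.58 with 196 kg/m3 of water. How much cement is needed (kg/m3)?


Cement = water / (w/c)
= 196 / 0.58
= 337.9 kg/m3

337.9


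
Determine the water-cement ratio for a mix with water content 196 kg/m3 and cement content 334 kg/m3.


w/c = water / cement
w/c = 196 / 334 = 0.587

0.587


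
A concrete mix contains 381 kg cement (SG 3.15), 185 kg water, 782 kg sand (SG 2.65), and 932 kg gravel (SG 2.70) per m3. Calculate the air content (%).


Vol cement = 381 / (3.15 * 1000) = 0.120952 m3
Vol water = 185 / 1000 = 0.185 m3
Vol sand = 782 / (2.65 * 1000) = 0.295094 m3
Vol gravel = 932 / (2.70 * 1000) = 0.345185 m3
Total solid + water volume = 0.946232 m3
Air = (1 - 0.946232) * 100 = 5.38%

5.38


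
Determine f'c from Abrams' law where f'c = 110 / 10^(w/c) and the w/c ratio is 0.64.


f'c = 110 / 10^0.64
= 110 / 4.365
= 25.2 MPa

25.2


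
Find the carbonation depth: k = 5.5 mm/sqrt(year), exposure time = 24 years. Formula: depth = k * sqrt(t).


depth = k * sqrt(t)
= 5.5 * sqrt(24)
= 26.94 mm

26.94


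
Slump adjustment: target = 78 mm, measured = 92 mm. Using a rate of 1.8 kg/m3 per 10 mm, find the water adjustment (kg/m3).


Difference = 78 - 92 = -14 mm
Water adjustment = -14 * 1.8 / 10 = -2.5 kg/m3

-2.5


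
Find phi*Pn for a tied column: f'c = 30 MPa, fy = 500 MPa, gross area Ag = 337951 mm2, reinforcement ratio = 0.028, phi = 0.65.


Ast = rho * Ag = 0.028 * 337951 = 9462.628 mm2
phi*Pn = 0.65 * 0.80 * (0.85 * 30 * (337951 - 9462.628) + 500 * 9462.628) / 1000
= 6816.04 kN

6816.04


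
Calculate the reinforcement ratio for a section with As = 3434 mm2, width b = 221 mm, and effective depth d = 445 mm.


rho = As / (b * d)
= 3434 / (221 * 445)
= 0.0349

0.0349


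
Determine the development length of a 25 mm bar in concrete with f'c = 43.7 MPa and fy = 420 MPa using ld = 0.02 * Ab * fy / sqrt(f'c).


Ab = pi * 25^2 / 4 = 490.874 mm2
ld = 0.02 * 490.874 * 420 / sqrt(43.7)
= 623.7 mm

623.7


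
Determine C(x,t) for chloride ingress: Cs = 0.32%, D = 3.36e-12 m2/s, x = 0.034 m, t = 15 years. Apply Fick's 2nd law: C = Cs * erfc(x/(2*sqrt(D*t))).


t_seconds = 15 * 365.25 * 24 * 3600 = 473364000.0 s
arg = 0.034 / (2 * sqrt(3.36e-12 * 473364000.0))
= 0.4263
erfc(0.4263) = 0.5466
C = 0.32 * 0.5466 = 0.1749%

0.1749


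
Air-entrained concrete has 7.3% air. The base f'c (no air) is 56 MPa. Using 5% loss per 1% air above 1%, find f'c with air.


Strength loss = (7.3 - 1) * 5 = 31.5%
f'c = 56 * (1 - 31.5/100)
= 38.36 MPa

38.36


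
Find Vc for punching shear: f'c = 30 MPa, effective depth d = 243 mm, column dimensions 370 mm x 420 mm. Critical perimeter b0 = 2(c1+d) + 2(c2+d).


b0 = 2*(370 + 243) + 2*(420 + 243) = 2552 mm
Vc = 0.33 * sqrt(30) * 2552 * 243 / 1000
= 1120.89 kN

1120.89


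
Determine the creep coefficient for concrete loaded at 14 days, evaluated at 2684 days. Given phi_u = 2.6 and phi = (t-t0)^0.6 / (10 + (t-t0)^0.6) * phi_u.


dt = 2684 - 14 = 2670
phi = 2670^0.6 / (10 + 2670^0.6) * 2.6
= 2.39

2.39


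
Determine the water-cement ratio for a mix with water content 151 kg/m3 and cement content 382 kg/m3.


w/c = water / cement
w/c = 151 / 382 = 0.395

0.395


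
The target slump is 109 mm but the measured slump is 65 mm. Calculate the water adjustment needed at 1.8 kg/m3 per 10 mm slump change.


Difference = 109 - 65 = 44 mm
Water adjustment = 44 * 1.8 / 10 = 7.9 kg/m3

7.9


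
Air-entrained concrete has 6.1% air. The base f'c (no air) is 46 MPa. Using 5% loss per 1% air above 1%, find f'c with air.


Strength loss = (6.1 - 1) * 5 = 25.5%
f'c = 46 * (1 - 25.5/100)
= 34.27 MPa

34.27


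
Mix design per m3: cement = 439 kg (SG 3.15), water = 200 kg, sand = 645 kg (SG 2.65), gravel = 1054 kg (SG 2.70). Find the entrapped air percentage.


Vol cement = 439 / (3.15 * 1000) = 0.139365 m3
Vol water = 200 / 1000 = 0.2 m3
Vol sand = 645 / (2.65 * 1000) = 0.243396 m3
Vol gravel = 1054 / (2.70 * 1000) = 0.39037 m3
Total solid + water volume = 0.973132 m3
Air = (1 - 0.973132) * 100 = 2.69%

2.69


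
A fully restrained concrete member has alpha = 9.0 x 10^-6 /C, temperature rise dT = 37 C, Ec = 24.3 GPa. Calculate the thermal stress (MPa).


sigma = alpha * dT * Ec
= 9.0e-6 * 37 * 24.3 * 1000
= 8.092 MPa

8.092


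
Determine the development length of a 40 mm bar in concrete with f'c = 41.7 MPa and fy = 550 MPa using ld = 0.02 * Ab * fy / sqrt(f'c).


Ab = pi * 40^2 / 4 = 1256.637 mm2
ld = 0.02 * 1256.637 * 550 / sqrt(41.7)
= 2140.6 mm

2140.6


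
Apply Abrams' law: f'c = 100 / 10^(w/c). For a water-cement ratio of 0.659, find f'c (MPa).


f'c = 100 / 10^0.659
= 100 / 4.56
= 21.93 MPa

21.93


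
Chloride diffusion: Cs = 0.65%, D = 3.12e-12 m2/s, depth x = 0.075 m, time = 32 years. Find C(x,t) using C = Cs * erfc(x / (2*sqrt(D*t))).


t_seconds = 32 * 365.25 * 24 * 3600 = 1009843200.0 s
arg = 0.075 / (2 * sqrt(3.12e-12 * 1009843200.0))
= 0.6681
erfc(0.6681) = 0.3448
C = 0.65 * 0.3448 = 0.2241%

0.2241


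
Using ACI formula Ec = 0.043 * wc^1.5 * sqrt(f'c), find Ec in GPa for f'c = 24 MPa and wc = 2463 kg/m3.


Ec = 0.043 * 2463^1.5 * sqrt(24) / 1000
= 25.75 GPa

25.75


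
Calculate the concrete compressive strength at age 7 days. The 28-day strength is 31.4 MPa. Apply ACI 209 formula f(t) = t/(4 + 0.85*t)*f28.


f(7) = 7 / (4 + 0.85 * 7) * 31.4
= 7 / 9.95 * 31.4
= 22.09 MPa

22.09


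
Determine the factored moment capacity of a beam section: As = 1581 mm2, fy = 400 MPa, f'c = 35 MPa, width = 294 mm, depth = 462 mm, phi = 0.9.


a = As * fy / (0.85 * f'c * b)
= 1581 * 400 / (0.85 * 35 * 294)
= 72.3032 mm
Mn = As * fy * (d - a/2) / 10^6
= 269.3065 kN-m
phi*Mn = 0.9 * 269.3065 = 242.38 kN-m

242.38


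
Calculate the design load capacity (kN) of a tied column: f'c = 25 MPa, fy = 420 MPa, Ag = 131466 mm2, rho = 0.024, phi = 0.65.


Ast = rho * Ag = 0.024 * 131466 = 3155.184 mm2
phi*Pn = 0.65 * 0.80 * (0.85 * 25 * (131466 - 3155.184) + 420 * 3155.184) / 1000
= 2106.93 kN

2106.93


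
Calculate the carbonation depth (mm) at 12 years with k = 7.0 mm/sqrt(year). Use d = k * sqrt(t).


depth = k * sqrt(t)
= 7.0 * sqrt(12)
= 24.25 mm

24.25


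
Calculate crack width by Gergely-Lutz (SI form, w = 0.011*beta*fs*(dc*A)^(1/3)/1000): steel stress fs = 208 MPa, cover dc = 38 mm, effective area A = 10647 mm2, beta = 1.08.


w = 0.011 * beta * fs * (dc * A)^(1/3) / 1000
= 0.011 * 1.08 * 208 * (38 * 10647)^(1/3) / 1000
= 0.183 mm

0.183


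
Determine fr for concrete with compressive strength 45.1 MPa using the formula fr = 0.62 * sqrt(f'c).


fr = 0.62 * sqrt(45.1)
= 4.164 MPa

4.164


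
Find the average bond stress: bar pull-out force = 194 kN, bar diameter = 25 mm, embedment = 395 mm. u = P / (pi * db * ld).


u = P / (pi * db * ld)
= 194 * 1000 / (pi * 25 * 395)
= 6.253 MPa

6.253


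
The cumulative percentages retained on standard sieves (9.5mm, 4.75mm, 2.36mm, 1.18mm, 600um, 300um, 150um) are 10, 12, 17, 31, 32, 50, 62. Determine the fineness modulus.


FM = sum(cumulative % retained) / 100
= 214 / 100
= 2.14

2.14


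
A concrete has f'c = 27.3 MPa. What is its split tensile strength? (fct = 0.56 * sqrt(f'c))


fct = 0.56 * sqrt(27.3)
= 0.56 * 5.225
= 2.926 MPa

2.926


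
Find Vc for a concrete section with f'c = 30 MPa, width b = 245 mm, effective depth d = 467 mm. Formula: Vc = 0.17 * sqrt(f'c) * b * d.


Vc = 0.17 * sqrt(30) * 245 * 467 / 1000
= 106.54 kN

106.54


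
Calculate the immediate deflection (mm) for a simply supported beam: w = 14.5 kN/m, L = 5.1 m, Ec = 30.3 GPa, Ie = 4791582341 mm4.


Convert: L = 5.1 m = 5100 mm, Ec = 30.3 GPa = 30300 MPa
delta = 5 * 14.5 * 5100^4 / (384 * 30300 * 4791582341)
= 0.88 mm

0.88


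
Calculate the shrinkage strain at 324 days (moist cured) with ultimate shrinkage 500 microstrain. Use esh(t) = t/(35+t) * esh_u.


esh(324) = 324 / (35 + 324) * 500
= 324 / 359 * 500
= 451.3 microstrain

451.3


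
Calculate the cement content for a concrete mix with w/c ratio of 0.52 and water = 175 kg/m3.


Cement = water / (w/c)
= 175 / 0.52
= 336.5 kg/m3

336.5


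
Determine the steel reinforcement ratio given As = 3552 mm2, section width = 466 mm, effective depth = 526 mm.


rho = As / (b * d)
= 3552 / (466 * 526)
= 0.0145

0.0145


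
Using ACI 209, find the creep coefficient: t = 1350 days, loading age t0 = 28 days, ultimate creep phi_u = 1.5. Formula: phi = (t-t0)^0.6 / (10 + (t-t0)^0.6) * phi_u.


dt = 1350 - 28 = 1322
phi = 1322^0.6 / (10 + 1322^0.6) * 1.5
= 1.323

1.323


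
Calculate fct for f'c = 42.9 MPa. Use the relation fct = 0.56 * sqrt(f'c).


fct = 0.56 * sqrt(42.9)
= 0.56 * 6.55
= 3.668 MPa

3.668


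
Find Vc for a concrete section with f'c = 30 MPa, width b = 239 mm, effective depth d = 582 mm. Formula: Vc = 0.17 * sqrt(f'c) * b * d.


Vc = 0.17 * sqrt(30) * 239 * 582 / 1000
= 129.52 kN

129.52


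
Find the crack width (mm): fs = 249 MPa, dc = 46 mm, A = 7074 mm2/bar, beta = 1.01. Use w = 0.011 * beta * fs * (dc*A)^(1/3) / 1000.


w = 0.011 * beta * fs * (dc * A)^(1/3) / 1000
= 0.011 * 1.01 * 249 * (46 * 7074)^(1/3) / 1000
= 0.19 mm

0.19


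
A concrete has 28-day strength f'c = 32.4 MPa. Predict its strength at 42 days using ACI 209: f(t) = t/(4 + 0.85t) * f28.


f(42) = 42 / (4 + 0.85 * 42) * 32.4
= 42 / 39.7 * 32.4
= 34.28 MPa

34.28


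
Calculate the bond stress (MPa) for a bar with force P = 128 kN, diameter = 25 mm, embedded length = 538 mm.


u = P / (pi * db * ld)
= 128 * 1000 / (pi * 25 * 538)
= 3.029 MPa

3.029


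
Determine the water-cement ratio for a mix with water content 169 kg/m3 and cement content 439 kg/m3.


w/c = water / cement
w/c = 169 / 439 = 0.385

0.385


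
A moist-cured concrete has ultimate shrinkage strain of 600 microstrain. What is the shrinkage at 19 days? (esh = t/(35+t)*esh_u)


esh(19) = 19 / (35 + 19) * 600
= 19 / 54 * 600
= 211.1 microstrain

211.1


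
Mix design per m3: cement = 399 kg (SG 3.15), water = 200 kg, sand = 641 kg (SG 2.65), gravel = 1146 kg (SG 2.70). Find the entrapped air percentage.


Vol cement = 399 / (3.15 * 1000) = 0.126667 m3
Vol water = 200 / 1000 = 0.2 m3
Vol sand = 641 / (2.65 * 1000) = 0.241887 m3
Vol gravel = 1146 / (2.70 * 1000) = 0.424444 m3
Total solid + water volume = 0.992998 m3
Air = (1 - 0.992998) * 100 = 0.7%

0.7


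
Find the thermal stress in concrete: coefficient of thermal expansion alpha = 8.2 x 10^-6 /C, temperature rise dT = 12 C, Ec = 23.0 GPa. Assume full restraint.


sigma = alpha * dT * Ec
= 8.2e-6 * 12 * 23.0 * 1000
= 2.263 MPa

2.263


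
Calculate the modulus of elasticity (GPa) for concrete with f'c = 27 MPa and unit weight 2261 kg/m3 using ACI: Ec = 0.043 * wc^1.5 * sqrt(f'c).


Ec = 0.043 * 2261^1.5 * sqrt(27) / 1000
= 24.02 GPa

24.02


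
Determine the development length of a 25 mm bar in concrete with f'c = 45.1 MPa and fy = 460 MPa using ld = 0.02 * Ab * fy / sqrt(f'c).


Ab = pi * 25^2 / 4 = 490.874 mm2
ld = 0.02 * 490.874 * 460 / sqrt(45.1)
= 672.5 mm

672.5


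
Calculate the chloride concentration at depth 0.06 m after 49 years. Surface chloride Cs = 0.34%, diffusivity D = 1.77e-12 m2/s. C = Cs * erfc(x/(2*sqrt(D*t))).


t_seconds = 49 * 365.25 * 24 * 3600 = 1546322400.0 s
arg = 0.06 / (2 * sqrt(1.77e-12 * 1546322400.0))
= 0.5734
erfc(0.5734) = 0.4174
C = 0.34 * 0.4174 = 0.1419%

0.1419


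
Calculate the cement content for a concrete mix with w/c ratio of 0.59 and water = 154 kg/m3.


Cement = water / (w/c)
= 154 / 0.59
= 261.0 kg/m3

261.0


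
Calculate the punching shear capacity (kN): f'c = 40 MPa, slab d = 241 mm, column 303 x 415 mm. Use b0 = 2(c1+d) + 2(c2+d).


b0 = 2*(303 + 241) + 2*(415 + 241) = 2400 mm
Vc = 0.33 * sqrt(40) * 2400 * 241 / 1000
= 1207.18 kN

1207.18


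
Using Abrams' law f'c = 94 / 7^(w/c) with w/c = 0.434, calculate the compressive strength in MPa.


f'c = 94 / 7^0.434
= 94 / 2.327
= 40.4 MPa

40.4


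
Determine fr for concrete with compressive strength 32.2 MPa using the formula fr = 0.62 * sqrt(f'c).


fr = 0.62 * sqrt(32.2)
= 3.518 MPa

3.518


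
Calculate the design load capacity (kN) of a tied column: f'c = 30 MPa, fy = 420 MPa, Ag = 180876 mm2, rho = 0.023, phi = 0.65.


Ast = rho * Ag = 0.023 * 180876 = 4160.148 mm2
phi*Pn = 0.65 * 0.80 * (0.85 * 30 * (180876 - 4160.148) + 420 * 4160.148) / 1000
= 3251.83 kN

3251.83


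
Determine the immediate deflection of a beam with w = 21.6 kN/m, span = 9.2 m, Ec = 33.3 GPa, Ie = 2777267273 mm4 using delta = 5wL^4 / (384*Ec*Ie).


Convert: L = 9.2 m = 9200 mm, Ec = 33.3 GPa = 33300 MPa
delta = 5 * 21.6 * 9200^4 / (384 * 33300 * 2777267273)
= 21.79 mm

21.79


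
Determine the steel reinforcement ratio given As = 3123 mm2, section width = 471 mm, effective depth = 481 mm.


rho = As / (b * d)
= 3123 / (471 * 481)
= 0.0138

0.0138


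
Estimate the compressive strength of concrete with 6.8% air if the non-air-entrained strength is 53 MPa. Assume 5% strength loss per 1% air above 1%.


Strength loss = (6.8 - 1) * 5 = 29.0%
f'c = 53 * (1 - 29.0/100)
= 37.63 MPa

37.63


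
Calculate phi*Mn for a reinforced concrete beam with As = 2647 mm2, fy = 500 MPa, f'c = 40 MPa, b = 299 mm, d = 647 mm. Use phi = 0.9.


a = As * fy / (0.85 * f'c * b)
= 2647 * 500 / (0.85 * 40 * 299)
= 130.1889 mm
Mn = As * fy * (d - a/2) / 10^6
= 770.152 kN-m
phi*Mn = 0.9 * 770.152 = 693.14 kN-m

693.14


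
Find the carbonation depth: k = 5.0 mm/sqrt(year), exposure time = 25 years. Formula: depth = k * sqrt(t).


depth = k * sqrt(t)
= 5.0 * sqrt(25)
= 25.0 mm

25.0


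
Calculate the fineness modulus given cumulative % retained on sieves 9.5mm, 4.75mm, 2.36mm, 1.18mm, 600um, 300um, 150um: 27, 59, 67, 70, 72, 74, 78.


FM = sum(cumulative % retained) / 100
= 447 / 100
= 4.47

4.47


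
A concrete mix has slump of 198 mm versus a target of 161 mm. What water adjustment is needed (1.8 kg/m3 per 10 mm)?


Difference = 161 - 198 = -37 mm
Water adjustment = -37 * 1.8 / 10 = -6.7 kg/m3

-6.7


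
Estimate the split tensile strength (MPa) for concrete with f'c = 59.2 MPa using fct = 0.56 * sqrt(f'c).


fct = 0.56 * sqrt(59.2)
= 0.56 * 7.694
= 4.309 MPa

4.309


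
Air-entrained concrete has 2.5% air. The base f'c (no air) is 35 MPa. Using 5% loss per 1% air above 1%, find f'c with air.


Strength loss = (2.5 - 1) * 5 = 7.5%
f'c = 35 * (1 - 7.5/100)
= 32.38 MPa

32.38


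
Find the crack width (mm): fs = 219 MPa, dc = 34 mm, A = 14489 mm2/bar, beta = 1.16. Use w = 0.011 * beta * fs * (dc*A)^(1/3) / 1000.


w = 0.011 * beta * fs * (dc * A)^(1/3) / 1000
= 0.011 * 1.16 * 219 * (34 * 14489)^(1/3) / 1000
= 0.221 mm

0.221


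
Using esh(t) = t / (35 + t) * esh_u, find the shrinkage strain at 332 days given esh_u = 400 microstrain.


esh(332) = 332 / (35 + 332) * 400
= 332 / 367 * 400
= 361.9 microstrain

361.9


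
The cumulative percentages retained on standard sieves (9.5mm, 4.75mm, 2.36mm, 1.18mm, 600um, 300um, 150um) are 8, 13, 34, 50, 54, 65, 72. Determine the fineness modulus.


FM = sum(cumulative % retained) / 100
= 296 / 100
= 2.96

2.96


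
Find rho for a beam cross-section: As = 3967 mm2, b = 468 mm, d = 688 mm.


rho = As / (b * d)
= 3967 / (468 * 688)
= 0.0123

0.0123


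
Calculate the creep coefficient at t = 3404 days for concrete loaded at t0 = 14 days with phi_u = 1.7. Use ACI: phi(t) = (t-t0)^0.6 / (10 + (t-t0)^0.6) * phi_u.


dt = 3404 - 14 = 3390
phi = 3390^0.6 / (10 + 3390^0.6) * 1.7
= 1.58

1.58


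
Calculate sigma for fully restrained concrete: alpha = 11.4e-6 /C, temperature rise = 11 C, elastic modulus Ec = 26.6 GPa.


sigma = alpha * dT * Ec
= 11.4e-6 * 11 * 26.6 * 1000
= 3.336 MPa

3.336


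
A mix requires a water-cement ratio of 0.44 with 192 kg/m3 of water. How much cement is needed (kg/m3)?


Cement = water / (w/c)
= 192 / 0.44
= 436.4 kg/m3

436.4


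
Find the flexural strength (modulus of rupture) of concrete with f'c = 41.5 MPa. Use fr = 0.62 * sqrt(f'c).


fr = 0.62 * sqrt(41.5)
= 3.994 MPa

3.994


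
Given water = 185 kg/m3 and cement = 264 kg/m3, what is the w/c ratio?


w/c = water / cement
w/c = 185 / 264 = 0.701

0.701


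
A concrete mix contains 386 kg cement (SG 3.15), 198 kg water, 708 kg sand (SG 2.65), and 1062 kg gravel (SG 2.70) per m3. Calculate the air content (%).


Vol cement = 386 / (3.15 * 1000) = 0.12254 m3
Vol water = 198 / 1000 = 0.198 m3
Vol sand = 708 / (2.65 * 1000) = 0.26717 m3
Vol gravel = 1062 / (2.70 * 1000) = 0.393333 m3
Total solid + water volume = 0.981043 m3
Air = (1 - 0.981043) * 100 = 1.9%

1.9


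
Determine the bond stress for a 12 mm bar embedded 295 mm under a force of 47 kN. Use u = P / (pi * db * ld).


u = P / (pi * db * ld)
= 47 * 1000 / (pi * 12 * 295)
= 4.226 MPa

4.226


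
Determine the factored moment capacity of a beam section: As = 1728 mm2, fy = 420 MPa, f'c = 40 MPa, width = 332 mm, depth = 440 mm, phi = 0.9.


a = As * fy / (0.85 * f'c * b)
= 1728 * 420 / (0.85 * 40 * 332)
= 64.2948 mm
Mn = As * fy * (d - a/2) / 10^6
= 296.0031 kN-m
phi*Mn = 0.9 * 296.0031 = 266.4 kN-m

266.4


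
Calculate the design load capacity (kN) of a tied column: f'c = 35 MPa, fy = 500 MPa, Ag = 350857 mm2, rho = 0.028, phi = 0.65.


Ast = rho * Ag = 0.028 * 350857 = 9823.996 mm2
phi*Pn = 0.65 * 0.80 * (0.85 * 35 * (350857 - 9823.996) + 500 * 9823.996) / 1000
= 7830.02 kN

7830.02


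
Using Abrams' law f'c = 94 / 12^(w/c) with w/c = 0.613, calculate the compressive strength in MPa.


f'c = 94 / 12^0.613
= 94 / 4.587
= 20.49 MPa

20.49


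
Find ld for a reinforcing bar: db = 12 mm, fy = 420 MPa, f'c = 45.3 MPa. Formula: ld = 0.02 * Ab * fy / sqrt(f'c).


Ab = pi * 12^2 / 4 = 113.097 mm2
ld = 0.02 * 113.097 * 420 / sqrt(45.3)
= 141.2 mm

141.2


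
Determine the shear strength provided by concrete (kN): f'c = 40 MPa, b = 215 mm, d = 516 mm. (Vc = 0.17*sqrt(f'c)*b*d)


Vc = 0.17 * sqrt(40) * 215 * 516 / 1000
= 119.28 kN

119.28


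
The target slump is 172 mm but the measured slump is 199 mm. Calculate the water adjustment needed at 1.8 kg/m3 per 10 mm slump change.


Difference = 172 - 199 = -27 mm
Water adjustment = -27 * 1.8 / 10 = -4.9 kg/m3

-4.9


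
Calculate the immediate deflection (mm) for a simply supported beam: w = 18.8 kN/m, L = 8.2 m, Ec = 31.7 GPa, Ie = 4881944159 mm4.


Convert: L = 8.2 m = 8200 mm, Ec = 31.7 GPa = 31700 MPa
delta = 5 * 18.8 * 8200^4 / (384 * 31700 * 4881944159)
= 7.15 mm

7.15


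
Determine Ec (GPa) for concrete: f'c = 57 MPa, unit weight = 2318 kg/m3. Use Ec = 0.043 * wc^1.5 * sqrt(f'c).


Ec = 0.043 * 2318^1.5 * sqrt(57) / 1000
= 36.23 GPa

36.23


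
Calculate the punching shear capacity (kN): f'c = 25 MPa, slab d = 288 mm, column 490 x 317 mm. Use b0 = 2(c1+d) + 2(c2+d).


b0 = 2*(490 + 288) + 2*(317 + 288) = 2766 mm
Vc = 0.33 * sqrt(25) * 2766 * 288 / 1000
= 1314.4 kN

1314.4


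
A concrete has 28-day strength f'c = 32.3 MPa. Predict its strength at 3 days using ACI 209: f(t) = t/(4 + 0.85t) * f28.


f(3) = 3 / (4 + 0.85 * 3) * 32.3
= 3 / 6.55 * 32.3
= 14.79 MPa

14.79


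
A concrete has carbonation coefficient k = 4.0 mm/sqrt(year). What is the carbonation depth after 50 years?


depth = k * sqrt(t)
= 4.0 * sqrt(50)
= 28.28 mm

28.28


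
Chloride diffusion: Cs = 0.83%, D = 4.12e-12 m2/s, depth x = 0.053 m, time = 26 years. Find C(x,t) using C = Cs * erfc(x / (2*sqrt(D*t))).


t_seconds = 26 * 365.25 * 24 * 3600 = 820497600.0 s
arg = 0.053 / (2 * sqrt(4.12e-12 * 820497600.0))
= 0.4558
erfc(0.4558) = 0.5192
C = 0.83 * 0.5192 = 0.4309%

0.4309


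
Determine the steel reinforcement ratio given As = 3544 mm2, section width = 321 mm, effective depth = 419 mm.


rho = As / (b * d)
= 3544 / (321 * 419)
= 0.0263

0.0263


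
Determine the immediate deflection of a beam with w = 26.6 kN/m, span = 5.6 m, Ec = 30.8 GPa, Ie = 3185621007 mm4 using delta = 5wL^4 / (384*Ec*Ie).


Convert: L = 5.6 m = 5600 mm, Ec = 30.8 GPa = 30800 MPa
delta = 5 * 26.6 * 5600^4 / (384 * 30800 * 3185621007)
= 3.47 mm

3.47


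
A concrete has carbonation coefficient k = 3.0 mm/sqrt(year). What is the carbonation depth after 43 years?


depth = k * sqrt(t)
= 3.0 * sqrt(43)
= 19.67 mm

19.67


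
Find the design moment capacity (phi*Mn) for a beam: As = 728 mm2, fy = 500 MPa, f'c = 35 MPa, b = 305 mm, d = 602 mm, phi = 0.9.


a = As * fy / (0.85 * f'c * b)
= 728 * 500 / (0.85 * 35 * 305)
= 40.1157 mm
Mn = As * fy * (d - a/2) / 10^6
= 211.8269 kN-m
phi*Mn = 0.9 * 211.8269 = 190.64 kN-m

190.64


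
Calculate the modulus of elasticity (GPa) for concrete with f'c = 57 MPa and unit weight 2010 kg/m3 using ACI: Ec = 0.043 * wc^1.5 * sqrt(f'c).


Ec = 0.043 * 2010^1.5 * sqrt(57) / 1000
= 29.25 GPa

29.25


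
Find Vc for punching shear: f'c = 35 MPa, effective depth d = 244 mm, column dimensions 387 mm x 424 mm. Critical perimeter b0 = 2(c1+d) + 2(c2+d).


b0 = 2*(387 + 244) + 2*(424 + 244) = 2598 mm
Vc = 0.33 * sqrt(35) * 2598 * 244 / 1000
= 1237.59 kN

1237.59


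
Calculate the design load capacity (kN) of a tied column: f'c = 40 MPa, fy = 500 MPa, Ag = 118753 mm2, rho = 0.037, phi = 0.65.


Ast = rho * Ag = 0.037 * 118753 = 4393.861 mm2
phi*Pn = 0.65 * 0.80 * (0.85 * 40 * (118753 - 4393.861) + 500 * 4393.861) / 1000
= 3164.27 kN

3164.27


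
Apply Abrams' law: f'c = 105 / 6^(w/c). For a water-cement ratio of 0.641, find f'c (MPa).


f'c = 105 / 6^0.641
= 105 / 3.154
= 33.3 MPa

33.3


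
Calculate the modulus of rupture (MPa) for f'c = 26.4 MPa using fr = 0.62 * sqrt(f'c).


fr = 0.62 * sqrt(26.4)
= 3.186 MPa

3.186


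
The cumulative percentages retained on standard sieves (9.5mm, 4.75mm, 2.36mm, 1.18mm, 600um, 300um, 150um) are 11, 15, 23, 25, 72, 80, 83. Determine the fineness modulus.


FM = sum(cumulative % retained) / 100
= 309 / 100
= 3.09

3.09


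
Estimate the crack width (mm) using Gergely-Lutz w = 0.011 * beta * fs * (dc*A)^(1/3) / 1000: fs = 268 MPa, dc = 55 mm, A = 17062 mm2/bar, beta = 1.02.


w = 0.011 * beta * fs * (dc * A)^(1/3) / 1000
= 0.011 * 1.02 * 268 * (55 * 17062)^(1/3) / 1000
= 0.294 mm

0.294


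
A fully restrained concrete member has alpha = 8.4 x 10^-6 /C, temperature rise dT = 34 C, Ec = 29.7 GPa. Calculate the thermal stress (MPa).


sigma = alpha * dT * Ec
= 8.4e-6 * 34 * 29.7 * 1000
= 8.482 MPa

8.482


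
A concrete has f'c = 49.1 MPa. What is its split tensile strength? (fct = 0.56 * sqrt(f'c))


fct = 0.56 * sqrt(49.1)
= 0.56 * 7.007
= 3.924 MPa

3.924


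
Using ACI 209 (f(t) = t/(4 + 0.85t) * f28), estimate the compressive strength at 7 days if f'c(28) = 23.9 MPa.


f(7) = 7 / (4 + 0.85 * 7) * 23.9
= 7 / 9.95 * 23.9
= 16.81 MPa

16.81


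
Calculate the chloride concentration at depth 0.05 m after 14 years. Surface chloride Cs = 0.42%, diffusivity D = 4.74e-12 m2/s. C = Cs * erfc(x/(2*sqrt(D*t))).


t_seconds = 14 * 365.25 * 24 * 3600 = 441806400.0 s
arg = 0.05 / (2 * sqrt(4.74e-12 * 441806400.0))
= 0.5463
erfc(0.5463) = 0.4398
C = 0.42 * 0.4398 = 0.1847%

0.1847


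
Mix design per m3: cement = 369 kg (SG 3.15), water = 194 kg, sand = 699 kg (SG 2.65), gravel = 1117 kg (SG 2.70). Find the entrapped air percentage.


Vol cement = 369 / (3.15 * 1000) = 0.117143 m3
Vol water = 194 / 1000 = 0.194 m3
Vol sand = 699 / (2.65 * 1000) = 0.263774 m3
Vol gravel = 1117 / (2.70 * 1000) = 0.413704 m3
Total solid + water volume = 0.98862 m3
Air = (1 - 0.98862) * 100 = 1.14%

1.14


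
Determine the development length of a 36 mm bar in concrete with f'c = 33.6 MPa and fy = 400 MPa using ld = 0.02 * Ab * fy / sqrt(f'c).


Ab = pi * 36^2 / 4 = 1017.876 mm2
ld = 0.02 * 1017.876 * 400 / sqrt(33.6)
= 1404.8 mm

1404.8


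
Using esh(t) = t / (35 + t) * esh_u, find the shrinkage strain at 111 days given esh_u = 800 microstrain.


esh(111) = 111 / (35 + 111) * 800
= 111 / 146 * 800
= 608.2 microstrain

608.2


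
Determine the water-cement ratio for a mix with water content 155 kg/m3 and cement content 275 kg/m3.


w/c = water / cement
w/c = 155 / 275 = 0.564

0.564


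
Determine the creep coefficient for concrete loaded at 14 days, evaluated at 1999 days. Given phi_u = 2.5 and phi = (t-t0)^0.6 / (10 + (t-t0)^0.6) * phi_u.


dt = 1999 - 14 = 1985
phi = 1985^0.6 / (10 + 1985^0.6) * 2.5
= 2.262

2.262


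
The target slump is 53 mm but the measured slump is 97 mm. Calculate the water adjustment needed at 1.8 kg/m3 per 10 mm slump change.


Difference = 53 - 97 = -44 mm
Water adjustment = -44 * 1.8 / 10 = -7.9 kg/m3

-7.9
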